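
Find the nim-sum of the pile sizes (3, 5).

6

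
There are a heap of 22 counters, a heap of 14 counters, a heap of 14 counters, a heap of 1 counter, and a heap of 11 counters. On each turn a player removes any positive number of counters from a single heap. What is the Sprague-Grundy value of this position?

28

Compute the nim-sum pairwise:
22 XOR 14 = 24
24 XOR 14 = 22
22 XOR 1 = 23
23 XOR 11 = 28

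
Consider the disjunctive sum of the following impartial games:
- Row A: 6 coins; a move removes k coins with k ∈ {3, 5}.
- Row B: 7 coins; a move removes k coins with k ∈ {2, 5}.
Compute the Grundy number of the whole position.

Grundy values for row A (subtraction set {3, 5}):
k:     0  1  2  3  4  5  6
g(k):  0  0  0  1  1  1  2
So g(6) = 2.
Build the Grundy sequence for row B with g(k) = mex{g(k−s) : s ∈ {2, 5}, s ≤ k}:
k:     0  1  2  3  4  5  6  7
g(k):  0  0  1  1  0  2  1  0
So g(7) = 0.
By the Sprague-Grundy theorem, the Grundy value of a sum of independent games is the XOR of the component values.
Combined value = 2 ⊕ 0 = 2.

2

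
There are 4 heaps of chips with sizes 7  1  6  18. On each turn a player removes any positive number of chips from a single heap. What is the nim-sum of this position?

Nim-sum: 7 XOR 1 XOR 6 XOR 18 = 18.

18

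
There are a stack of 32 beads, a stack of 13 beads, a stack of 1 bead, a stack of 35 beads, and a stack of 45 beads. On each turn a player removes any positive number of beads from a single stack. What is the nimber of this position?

Compute the nim-sum pairwise:
32 ^ 13 = 45
45 ^ 1 = 44
44 ^ 35 = 15
15 ^ 45 = 34

34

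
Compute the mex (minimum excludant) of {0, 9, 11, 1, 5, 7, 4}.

The values 0, 1 are all present; 2 is the first non-negative integer missing from the set.

2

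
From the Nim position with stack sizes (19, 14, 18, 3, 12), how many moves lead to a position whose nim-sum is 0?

Nim-sum: 19 XOR 14 XOR 18 XOR 3 XOR 12 = 0.
The nim-sum is already 0, so every move leaves a nonzero nim-sum — there are no winning moves.

0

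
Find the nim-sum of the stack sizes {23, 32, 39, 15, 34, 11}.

54

Compute the nim-sum pairwise:
23 XOR 32 = 55
55 XOR 39 = 16
16 XOR 15 = 31
31 XOR 34 = 61
61 XOR 11 = 54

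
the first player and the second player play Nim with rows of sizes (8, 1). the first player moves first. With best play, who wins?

Nim-sum: 8 ⊕ 1 = 9.
The nim-sum is 9 ≠ 0, so this is an N-position: the player to move can win; the first player has a winning move.

the first player wins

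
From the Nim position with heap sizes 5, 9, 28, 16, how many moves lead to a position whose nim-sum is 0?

0

Bitwise XOR of the heap sizes:
  00101  (5)
  01001  (9)
  11100  (28)
  10000  (16)
  -----
  00000  (0)
The nim-sum is already 0, so every move leaves a nonzero nim-sum — there are no winning moves.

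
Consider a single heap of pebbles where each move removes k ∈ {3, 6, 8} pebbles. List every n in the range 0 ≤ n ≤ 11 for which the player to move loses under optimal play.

0, 1, 2, 11

Compute g(0), g(1), … for moves {3, 6, 8}:
k:     0  1  2  3  4  5  6  7  8  9 10 11
g(k):  0  0  0  1  1  1  2  2  2  3  3  0
The P-positions (g = 0) in 0..11 are 0, 1, 2, 11.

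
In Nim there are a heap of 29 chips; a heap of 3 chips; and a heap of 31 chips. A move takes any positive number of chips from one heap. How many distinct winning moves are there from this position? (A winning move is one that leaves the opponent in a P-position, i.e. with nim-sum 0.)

3

Compute the nim-sum pairwise:
29 ^ 3 = 30
30 ^ 31 = 1
The overall nim-sum is X = 1. A heap of size p has a winning move iff p XOR X < p (reduce it to p XOR X).
  29: 29 XOR 1 = 28 < 29 — winning move (to 28).
  3: 3 XOR 1 = 2 < 3 — winning move (to 2).
  31: 31 XOR 1 = 30 < 31 — winning move (to 30).
That gives 3 winning moves.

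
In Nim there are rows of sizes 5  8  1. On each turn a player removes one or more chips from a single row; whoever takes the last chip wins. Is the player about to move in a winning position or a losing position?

Nim-sum: 5 ⊕ 8 ⊕ 1 = 12.
The nim-sum is 12 ≠ 0, so this is an N-position: the player to move can win.

Winning position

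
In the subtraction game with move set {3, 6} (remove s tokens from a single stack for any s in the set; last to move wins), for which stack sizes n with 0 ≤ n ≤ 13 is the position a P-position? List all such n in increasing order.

0, 1, 2, 9, 10, 11

Build the Grundy sequence with g(k) = mex{g(k−s) : s ∈ {3, 6}, s ≤ k}:
g(0) = mex{} = 0
g(1) = mex{} = 0
g(2) = mex{} = 0
g(3) = mex{0} = 1
g(4) = mex{0} = 1
g(5) = mex{0} = 1
g(6) = mex{0,1} = 2
g(7) = mex{0,1} = 2
g(8) = mex{0,1} = 2
g(9) = mex{1,2} = 0
g(10) = mex{1,2} = 0
g(11) = mex{1,2} = 0
g(12) = mex{0,2} = 1
g(13) = mex{0,2} = 1
The P-positions (g = 0) in 0..13 are 0, 1, 2, 9, 10, 11.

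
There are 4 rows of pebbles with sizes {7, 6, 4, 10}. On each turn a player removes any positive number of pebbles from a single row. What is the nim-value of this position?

Compute the nim-sum pairwise:
7 XOR 6 = 1
1 XOR 4 = 5
5 XOR 10 = 15

15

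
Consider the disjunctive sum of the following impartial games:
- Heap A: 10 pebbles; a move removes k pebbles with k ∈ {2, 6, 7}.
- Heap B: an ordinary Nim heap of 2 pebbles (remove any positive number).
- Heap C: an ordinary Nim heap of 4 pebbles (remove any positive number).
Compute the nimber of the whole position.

5

For heap A, compute g(0), g(1), … with moves {2, 6, 7}:
k:     0  1  2  3  4  5  6  7  8  9 10
g(k):  0  0  1  1  0  0  1  1  2  0  3
So g(10) = 3.
Heap B is a plain Nim heap of size 2, so its Grundy value is 2.
Heap C is a plain Nim heap of size 4, so its Grundy value is 4.
The value of a disjunctive sum is the nim-sum of the parts.
Combined value = 3 ⊕ 2 ⊕ 4 = 5.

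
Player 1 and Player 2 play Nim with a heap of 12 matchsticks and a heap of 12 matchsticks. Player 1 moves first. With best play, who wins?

Player 2 wins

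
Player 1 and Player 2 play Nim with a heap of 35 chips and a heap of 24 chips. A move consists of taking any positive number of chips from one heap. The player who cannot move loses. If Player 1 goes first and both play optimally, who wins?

Player 1 wins

In binary:
  100011  (35)
  011000  (24)
  ------
  111011  (59)
The nim-sum is 59 ≠ 0, so this is an N-position: the player to move can win; Player 1 has a winning move.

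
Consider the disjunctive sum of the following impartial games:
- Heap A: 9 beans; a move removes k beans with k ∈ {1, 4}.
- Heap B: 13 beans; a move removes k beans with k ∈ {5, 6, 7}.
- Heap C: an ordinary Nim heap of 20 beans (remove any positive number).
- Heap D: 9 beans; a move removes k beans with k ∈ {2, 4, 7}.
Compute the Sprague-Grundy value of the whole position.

22

Grundy values for heap A (subtraction set {1, 4}):
k:     0  1  2  3  4  5  6  7  8  9
g(k):  0  1  0  1  2  0  1  0  1  2
So g(9) = 2.
Build the Grundy sequence for heap B with g(k) = mex{g(k−s) : s ∈ {5, 6, 7}, s ≤ k}:
k:     0  1  2  3  4  5  6  7  8  9 10 11 12 13
g(k):  0  0  0  0  0  1  1  1  1  1  2  2  0  0
So g(13) = 0.
Heap C is a plain Nim heap of size 20, so its Grundy value is 20.
Grundy values for heap D (subtraction set {2, 4, 7}):
g(0) = mex{} = 0
g(1) = mex{} = 0
g(2) = mex{0} = 1
g(3) = mex{0} = 1
g(4) = mex{0,1} = 2
g(5) = mex{0,1} = 2
g(6) = mex{1,2} = 0
g(7) = mex{0,1,2} = 3
g(8) = mex{0,2} = 1
g(9) = mex{1,2,3} = 0
So g(9) = 0.
The value of a disjunctive sum is the nim-sum of the parts.
Combined value = 2 ⊕ 0 ⊕ 20 ⊕ 0 = 22.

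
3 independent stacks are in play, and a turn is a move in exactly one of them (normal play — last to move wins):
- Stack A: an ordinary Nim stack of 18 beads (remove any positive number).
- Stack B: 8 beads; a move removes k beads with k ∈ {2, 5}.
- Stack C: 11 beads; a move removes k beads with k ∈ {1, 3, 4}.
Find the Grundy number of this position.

16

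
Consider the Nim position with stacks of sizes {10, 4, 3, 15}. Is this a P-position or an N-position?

Nim-sum: 10 ^ 4 ^ 3 ^ 15 = 2.
The nim-sum is 2 ≠ 0, so this is an N-position: the player to move can win.

N-position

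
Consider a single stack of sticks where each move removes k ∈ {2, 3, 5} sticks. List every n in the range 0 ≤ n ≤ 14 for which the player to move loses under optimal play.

Build the Grundy sequence with g(k) = mex{g(k−s) : s ∈ {2, 3, 5}, s ≤ k}:
k:     0  1  2  3  4  5  6  7  8  9 10 11 12 13 14
g(k):  0  0  1  1  2  2  3  0  0  1  1  2  2  3  0
The P-positions (g = 0) in 0..14 are 0, 1, 7, 8, 14.

0, 1, 7, 8, 14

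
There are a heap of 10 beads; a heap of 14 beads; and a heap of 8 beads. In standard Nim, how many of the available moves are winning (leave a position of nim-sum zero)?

Bitwise XOR of the heap sizes:
  1010  (10)
  1110  (14)
  1000  (8)
  ----
  1100  (12)
The overall nim-sum is X = 12. A heap of size p has a winning move iff p XOR X < p (reduce it to p XOR X).
  10: 10 XOR 12 = 6 < 10 — winning move (to 6).
  14: 14 XOR 12 = 2 < 14 — winning move (to 2).
  8: 8 XOR 12 = 4 < 8 — winning move (to 4).
That gives 3 winning moves.

3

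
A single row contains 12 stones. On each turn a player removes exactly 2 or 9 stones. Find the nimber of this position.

Build the Grundy sequence with g(k) = mex{g(k−s) : s ∈ {2, 9}, s ≤ k}:
g(0) = mex{} = 0
g(1) = mex{} = 0
g(2) = mex{0} = 1
g(3) = mex{0} = 1
g(4) = mex{1} = 0
g(5) = mex{1} = 0
g(6) = mex{0} = 1
g(7) = mex{0} = 1
g(8) = mex{1} = 0
g(9) = mex{0,1} = 2
g(10) = mex{0} = 1
g(11) = mex{1,2} = 0
g(12) = mex{1} = 0
So g(12) = 0.

0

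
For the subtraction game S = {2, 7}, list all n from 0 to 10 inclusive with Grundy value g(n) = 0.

0, 1, 4, 5, 9, 10

Compute g(0), g(1), … for moves {2, 7}:
k:     0  1  2  3  4  5  6  7  8  9 10
g(k):  0  0  1  1  0  0  1  1  2  0  0
The P-positions (g = 0) in 0..10 are 0, 1, 4, 5, 9, 10.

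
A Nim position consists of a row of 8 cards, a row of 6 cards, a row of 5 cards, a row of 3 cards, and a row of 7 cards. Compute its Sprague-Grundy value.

15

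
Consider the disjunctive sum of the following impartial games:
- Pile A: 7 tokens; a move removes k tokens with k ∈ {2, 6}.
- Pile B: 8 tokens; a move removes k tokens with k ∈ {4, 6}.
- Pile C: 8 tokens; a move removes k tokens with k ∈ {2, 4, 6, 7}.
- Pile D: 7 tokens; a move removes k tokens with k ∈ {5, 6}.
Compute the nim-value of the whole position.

6

For pile A, compute g(0), g(1), … with moves {2, 6}:
k:     0  1  2  3  4  5  6  7
g(k):  0  0  1  1  0  0  1  1
So g(7) = 1.
For pile B, compute g(0), g(1), … with moves {4, 6}:
k:     0  1  2  3  4  5  6  7  8
g(k):  0  0  0  0  1  1  1  1  2
So g(8) = 2.
Build the Grundy sequence for pile C with g(k) = mex{g(k−s) : s ∈ {2, 4, 6, 7}, s ≤ k}:
g(0) = mex{} = 0
g(1) = mex{} = 0
g(2) = mex{0} = 1
g(3) = mex{0} = 1
g(4) = mex{0,1} = 2
g(5) = mex{0,1} = 2
g(6) = mex{0,1,2} = 3
g(7) = mex{0,1,2} = 3
g(8) = mex{0,1,2,3} = 4
So g(8) = 4.
For pile D, compute g(0), g(1), … with moves {5, 6}:
g(0) = mex{} = 0
g(1) = mex{} = 0
g(2) = mex{} = 0
g(3) = mex{} = 0
g(4) = mex{} = 0
g(5) = mex{0} = 1
g(6) = mex{0} = 1
g(7) = mex{0} = 1
So g(7) = 1.
The value of a disjunctive sum is the nim-sum of the parts.
Combined value = 1 ⊕ 2 ⊕ 4 ⊕ 1 = 6.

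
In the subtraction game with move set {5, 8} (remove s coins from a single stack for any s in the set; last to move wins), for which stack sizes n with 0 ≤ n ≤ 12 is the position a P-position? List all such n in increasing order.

Build the Grundy sequence with g(k) = mex{g(k−s) : s ∈ {5, 8}, s ≤ k}:
g(0) = mex{} = 0
g(1) = mex{} = 0
g(2) = mex{} = 0
g(3) = mex{} = 0
g(4) = mex{} = 0
g(5) = mex{0} = 1
g(6) = mex{0} = 1
g(7) = mex{0} = 1
g(8) = mex{0} = 1
g(9) = mex{0} = 1
g(10) = mex{0,1} = 2
g(11) = mex{0,1} = 2
g(12) = mex{0,1} = 2
The P-positions (g = 0) in 0..12 are 0, 1, 2, 3, 4.

0, 1, 2, 3, 4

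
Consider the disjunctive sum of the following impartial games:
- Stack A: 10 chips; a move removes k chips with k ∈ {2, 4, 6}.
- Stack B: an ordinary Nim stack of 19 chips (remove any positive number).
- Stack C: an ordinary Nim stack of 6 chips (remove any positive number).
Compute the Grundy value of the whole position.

20

For stack A, compute g(0), g(1), … with moves {2, 4, 6}:
k:     0  1  2  3  4  5  6  7  8  9 10
g(k):  0  0  1  1  2  2  3  3  0  0  1
So g(10) = 1.
Stack B is a plain Nim stack of size 19, so its Grundy value is 19.
Stack C is a plain Nim stack of size 6, so its Grundy value is 6.
By the Sprague-Grundy theorem, the Grundy value of a sum of independent games is the XOR of the component values.
Combined value = 1 XOR 19 XOR 6 = 20.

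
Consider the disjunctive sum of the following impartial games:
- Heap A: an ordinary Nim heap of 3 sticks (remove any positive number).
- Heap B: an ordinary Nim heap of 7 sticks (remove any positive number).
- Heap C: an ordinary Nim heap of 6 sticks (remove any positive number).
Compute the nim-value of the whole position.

2

Heap A is a plain Nim heap of size 3, so its Grundy value is 3.
Heap B is a plain Nim heap of size 7, so its Grundy value is 7.
Heap C is a plain Nim heap of size 6, so its Grundy value is 6.
The value of a disjunctive sum is the nim-sum of the parts.
Combined value = 3 XOR 7 XOR 6 = 2.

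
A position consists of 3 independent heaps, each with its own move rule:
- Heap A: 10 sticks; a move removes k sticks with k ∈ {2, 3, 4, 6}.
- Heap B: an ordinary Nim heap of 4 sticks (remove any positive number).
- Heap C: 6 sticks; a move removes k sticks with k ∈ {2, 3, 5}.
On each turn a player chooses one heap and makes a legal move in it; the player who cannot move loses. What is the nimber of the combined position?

6

For heap A, compute g(0), g(1), … with moves {2, 3, 4, 6}:
g(0) = mex{} = 0
g(1) = mex{} = 0
g(2) = mex{0} = 1
g(3) = mex{0} = 1
g(4) = mex{0,1} = 2
g(5) = mex{0,1} = 2
g(6) = mex{0,1,2} = 3
g(7) = mex{0,1,2} = 3
g(8) = mex{1,2,3} = 0
g(9) = mex{1,2,3} = 0
g(10) = mex{0,2,3} = 1
So g(10) = 1.
Heap B is a plain Nim heap of size 4, so its Grundy value is 4.
For heap C, compute g(0), g(1), … with moves {2, 3, 5}:
k:     0  1  2  3  4  5  6
g(k):  0  0  1  1  2  2  3
So g(6) = 3.
The value of a disjunctive sum is the nim-sum of the parts.
Combined value = 1 XOR 4 XOR 3 = 6.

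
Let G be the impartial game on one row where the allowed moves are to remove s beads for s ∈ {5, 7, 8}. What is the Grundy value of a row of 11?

2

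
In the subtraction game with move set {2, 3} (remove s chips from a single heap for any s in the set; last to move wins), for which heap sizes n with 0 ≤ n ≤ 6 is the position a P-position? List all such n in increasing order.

Grundy values for subtraction set {2, 3}:
g(0) = mex{} = 0
g(1) = mex{} = 0
g(2) = mex{0} = 1
g(3) = mex{0} = 1
g(4) = mex{0,1} = 2
g(5) = mex{1} = 0
g(6) = mex{1,2} = 0
The P-positions (g = 0) in 0..6 are 0, 1, 5, 6.

0, 1, 5, 6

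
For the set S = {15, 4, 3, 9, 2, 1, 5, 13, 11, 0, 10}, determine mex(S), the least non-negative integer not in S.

The values 0, 1, 2, 3, 4, 5 are all present; 6 is the first non-negative integer missing from the set.

6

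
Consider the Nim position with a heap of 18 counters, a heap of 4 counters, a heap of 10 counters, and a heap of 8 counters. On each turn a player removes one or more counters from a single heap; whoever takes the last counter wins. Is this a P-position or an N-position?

N-position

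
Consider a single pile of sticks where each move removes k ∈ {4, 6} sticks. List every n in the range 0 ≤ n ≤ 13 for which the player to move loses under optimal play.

Build the Grundy sequence with g(k) = mex{g(k−s) : s ∈ {4, 6}, s ≤ k}:
g(0) = mex{} = 0
g(1) = mex{} = 0
g(2) = mex{} = 0
g(3) = mex{} = 0
g(4) = mex{0} = 1
g(5) = mex{0} = 1
g(6) = mex{0} = 1
g(7) = mex{0} = 1
g(8) = mex{0,1} = 2
g(9) = mex{0,1} = 2
g(10) = mex{1} = 0
g(11) = mex{1} = 0
g(12) = mex{1,2} = 0
g(13) = mex{1,2} = 0
The P-positions (g = 0) in 0..13 are 0, 1, 2, 3, 10, 11, 12, 13.

0, 1, 2, 3, 10, 11, 12, 13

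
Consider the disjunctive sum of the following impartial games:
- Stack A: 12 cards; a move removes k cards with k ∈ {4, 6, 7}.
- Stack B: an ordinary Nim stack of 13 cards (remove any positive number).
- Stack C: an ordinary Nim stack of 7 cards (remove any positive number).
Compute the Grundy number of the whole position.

Grundy values for stack A (subtraction set {4, 6, 7}):
k:     0  1  2  3  4  5  6  7  8  9 10 11 12
g(k):  0  0  0  0  1  1  1  1  2  2  2  0  0
So g(12) = 0.
Stack B is a plain Nim stack of size 13, so its Grundy value is 13.
Stack C is a plain Nim stack of size 7, so its Grundy value is 7.
The value of a disjunctive sum is the nim-sum of the parts.
Combined value = 0 XOR 13 XOR 7 = 10.

10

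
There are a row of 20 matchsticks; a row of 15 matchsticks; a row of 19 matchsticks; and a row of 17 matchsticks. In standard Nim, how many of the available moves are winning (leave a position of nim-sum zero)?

3

Bitwise XOR of the heap sizes:
  10100  (20)
  01111  (15)
  10011  (19)
  10001  (17)
  -----
  11001  (25)
The overall nim-sum is X = 25. A row of size p has a winning move iff p XOR X < p (reduce it to p XOR X).
  20: 20 XOR 25 = 13 < 20 — winning move (to 13).
  15: 15 XOR 25 = 22 ≥ 15 — no move.
  19: 19 XOR 25 = 10 < 19 — winning move (to 10).
  17: 17 XOR 25 = 8 < 17 — winning move (to 8).
That gives 3 winning moves.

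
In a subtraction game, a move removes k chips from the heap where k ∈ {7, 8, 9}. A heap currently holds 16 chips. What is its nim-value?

Grundy values for subtraction set {7, 8, 9}:
k:     0  1  2  3  4  5  6  7  8  9 10 11 12 13 14 15 16
g(k):  0  0  0  0  0  0  0  1  1  1  1  1  1  1  2  2  0
So g(16) = 0.

0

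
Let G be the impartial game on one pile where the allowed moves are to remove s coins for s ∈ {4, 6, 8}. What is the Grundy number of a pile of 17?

1

Grundy values for subtraction set {4, 6, 8}:
k:     0  1  2  3  4  5  6  7  8  9 10 11 12 13 14 15 16 17
g(k):  0  0  0  0  1  1  1  1  2  2  2  2  0  0  0  0  1  1
So g(17) = 1.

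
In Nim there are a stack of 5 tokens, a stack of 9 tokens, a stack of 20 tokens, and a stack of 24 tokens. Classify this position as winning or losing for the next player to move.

Losing position

Nim-sum: 5 XOR 9 XOR 20 XOR 24 = 0.
The nim-sum is 0, so this is a P-position: the player to move is in a losing position under optimal play.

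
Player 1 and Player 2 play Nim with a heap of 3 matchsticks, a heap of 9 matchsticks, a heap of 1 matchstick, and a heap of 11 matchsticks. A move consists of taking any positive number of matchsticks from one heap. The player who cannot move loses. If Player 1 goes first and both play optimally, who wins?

Bitwise XOR of the heap sizes:
  0011  (3)
  1001  (9)
  0001  (1)
  1011  (11)
  ----
  0000  (0)
The nim-sum is 0, so this is a P-position: the player to move is in a losing position under optimal play; Player 1 is about to move from it and so loses — Player 2 wins.

Player 2 wins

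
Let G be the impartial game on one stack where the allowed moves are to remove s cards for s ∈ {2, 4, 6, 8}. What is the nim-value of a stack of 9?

4

Build the Grundy sequence with g(k) = mex{g(k−s) : s ∈ {2, 4, 6, 8}, s ≤ k}:
k:     0  1  2  3  4  5  6  7  8  9
g(k):  0  0  1  1  2  2  3  3  4  4
So g(9) = 4.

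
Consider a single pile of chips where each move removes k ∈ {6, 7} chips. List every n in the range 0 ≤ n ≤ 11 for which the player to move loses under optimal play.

Build the Grundy sequence with g(k) = mex{g(k−s) : s ∈ {6, 7}, s ≤ k}:
k:     0  1  2  3  4  5  6  7  8  9 10 11
g(k):  0  0  0  0  0  0  1  1  1  1  1  1
The P-positions (g = 0) in 0..11 are 0, 1, 2, 3, 4, 5.

0, 1, 2, 3, 4, 5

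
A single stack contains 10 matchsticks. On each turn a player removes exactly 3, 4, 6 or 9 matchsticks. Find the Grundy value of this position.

Grundy values for subtraction set {3, 4, 6, 9}:
g(0) = mex{} = 0
g(1) = mex{} = 0
g(2) = mex{} = 0
g(3) = mex{0} = 1
g(4) = mex{0} = 1
g(5) = mex{0} = 1
g(6) = mex{0,1} = 2
g(7) = mex{0,1} = 2
g(8) = mex{0,1} = 2
g(9) = mex{0,1,2} = 3
g(10) = mex{0,1,2} = 3
So g(10) = 3.

3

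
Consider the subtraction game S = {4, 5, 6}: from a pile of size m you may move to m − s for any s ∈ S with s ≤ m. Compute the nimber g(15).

1

Build the Grundy sequence with g(k) = mex{g(k−s) : s ∈ {4, 5, 6}, s ≤ k}:
k:     0  1  2  3  4  5  6  7  8  9 10 11 12 13 14 15
g(k):  0  0  0  0  1  1  1  1  2  2  0  0  0  0  1  1
So g(15) = 1.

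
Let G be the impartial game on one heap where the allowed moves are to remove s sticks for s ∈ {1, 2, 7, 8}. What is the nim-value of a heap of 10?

1

Compute g(0), g(1), … for moves {1, 2, 7, 8}:
k:     0  1  2  3  4  5  6  7  8  9 10
g(k):  0  1  2  0  1  2  0  1  2  0  1
So g(10) = 1.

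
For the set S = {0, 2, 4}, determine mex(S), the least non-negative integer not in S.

1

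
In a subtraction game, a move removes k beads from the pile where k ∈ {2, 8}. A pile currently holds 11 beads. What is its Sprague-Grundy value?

Compute g(0), g(1), … for moves {2, 8}:
k:     0  1  2  3  4  5  6  7  8  9 10 11
g(k):  0  0  1  1  0  0  1  1  2  2  0  0
So g(11) = 0.

0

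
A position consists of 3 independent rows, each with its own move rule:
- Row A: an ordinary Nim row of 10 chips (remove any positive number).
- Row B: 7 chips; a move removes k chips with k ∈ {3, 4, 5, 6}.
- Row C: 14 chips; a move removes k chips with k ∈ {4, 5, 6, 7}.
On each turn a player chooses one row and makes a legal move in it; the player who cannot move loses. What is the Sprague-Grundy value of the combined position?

8

Row A is a plain Nim row of size 10, so its Grundy value is 10.
For row B, compute g(0), g(1), … with moves {3, 4, 5, 6}:
k:     0  1  2  3  4  5  6  7
g(k):  0  0  0  1  1  1  2  2
So g(7) = 2.
For row C, compute g(0), g(1), … with moves {4, 5, 6, 7}:
k:     0  1  2  3  4  5  6  7  8  9 10 11 12 13 14
g(k):  0  0  0  0  1  1  1  1  2  2  2  0  0  0  0
So g(14) = 0.
By the Sprague-Grundy theorem, the Grundy value of a sum of independent games is the XOR of the component values.
Combined value = 10 ⊕ 2 ⊕ 0 = 8.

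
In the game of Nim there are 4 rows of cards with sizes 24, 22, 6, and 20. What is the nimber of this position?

28

Bitwise XOR of the heap sizes:
  11000  (24)
  10110  (22)
  00110  (6)
  10100  (20)
  -----
  11100  (28)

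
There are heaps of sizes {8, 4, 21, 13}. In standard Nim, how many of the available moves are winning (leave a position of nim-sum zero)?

1

Nim-sum: 8 ⊕ 4 ⊕ 21 ⊕ 13 = 20.
The overall nim-sum is X = 20. A heap of size p has a winning move iff p XOR X < p (reduce it to p XOR X).
  8: 8 XOR 20 = 28 ≥ 8 — no move.
  4: 4 XOR 20 = 16 ≥ 4 — no move.
  21: 21 XOR 20 = 1 < 21 — winning move (to 1).
  13: 13 XOR 20 = 25 ≥ 13 — no move.
That gives 1 winning move.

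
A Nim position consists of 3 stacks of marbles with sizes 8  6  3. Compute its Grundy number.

13

Write each in binary and XOR column by column:
  1000  (8)
  0110  (6)
  0011  (3)
  ----
  1101  (13)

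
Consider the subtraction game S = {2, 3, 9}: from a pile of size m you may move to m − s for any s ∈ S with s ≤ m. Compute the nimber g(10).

Grundy values for subtraction set {2, 3, 9}:
k:     0  1  2  3  4  5  6  7  8  9 10
g(k):  0  0  1  1  2  0  0  1  1  2  2
So g(10) = 2.

2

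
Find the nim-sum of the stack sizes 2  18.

16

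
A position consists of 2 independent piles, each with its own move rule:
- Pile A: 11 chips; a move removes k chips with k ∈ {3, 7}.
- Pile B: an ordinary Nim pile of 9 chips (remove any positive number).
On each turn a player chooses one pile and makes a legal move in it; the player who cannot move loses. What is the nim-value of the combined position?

9

Grundy values for pile A (subtraction set {3, 7}):
k:     0  1  2  3  4  5  6  7  8  9 10 11
g(k):  0  0  0  1  1  1  0  2  2  1  0  0
So g(11) = 0.
Pile B is a plain Nim pile of size 9, so its Grundy value is 9.
The value of a disjunctive sum is the nim-sum of the parts.
Combined value = 0 XOR 9 = 9.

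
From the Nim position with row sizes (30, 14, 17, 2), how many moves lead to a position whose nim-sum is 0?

3

In binary:
  11110  (30)
  01110  (14)
  10001  (17)
  00010  (2)
  -----
  00011  (3)
The overall nim-sum is X = 3. A row of size p has a winning move iff p XOR X < p (reduce it to p XOR X).
  30: 30 XOR 3 = 29 < 30 — winning move (to 29).
  14: 14 XOR 3 = 13 < 14 — winning move (to 13).
  17: 17 XOR 3 = 18 ≥ 17 — no move.
  2: 2 XOR 3 = 1 < 2 — winning move (to 1).
That gives 3 winning moves.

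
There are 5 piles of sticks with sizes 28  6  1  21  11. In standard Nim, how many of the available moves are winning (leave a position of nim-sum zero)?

3

Nim-sum: 28 ⊕ 6 ⊕ 1 ⊕ 21 ⊕ 11 = 5.
The overall nim-sum is X = 5. A pile of size p has a winning move iff p XOR X < p (reduce it to p XOR X).
  28: 28 XOR 5 = 25 < 28 — winning move (to 25).
  6: 6 XOR 5 = 3 < 6 — winning move (to 3).
  1: 1 XOR 5 = 4 ≥ 1 — no move.
  21: 21 XOR 5 = 16 < 21 — winning move (to 16).
  11: 11 XOR 5 = 14 ≥ 11 — no move.
That gives 3 winning moves.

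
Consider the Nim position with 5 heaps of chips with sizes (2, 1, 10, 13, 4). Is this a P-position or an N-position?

P-position

Compute the nim-sum pairwise:
2 XOR 1 = 3
3 XOR 10 = 9
9 XOR 13 = 4
4 XOR 4 = 0
The nim-sum is 0, so this is a P-position: the player to move is in a losing position under optimal play.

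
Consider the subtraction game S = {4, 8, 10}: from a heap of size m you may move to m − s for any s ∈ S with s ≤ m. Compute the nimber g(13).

Compute g(0), g(1), … for moves {4, 8, 10}:
g(0) = mex{} = 0
g(1) = mex{} = 0
g(2) = mex{} = 0
g(3) = mex{} = 0
g(4) = mex{0} = 1
g(5) = mex{0} = 1
g(6) = mex{0} = 1
g(7) = mex{0} = 1
g(8) = mex{0,1} = 2
g(9) = mex{0,1} = 2
g(10) = mex{0,1} = 2
g(11) = mex{0,1} = 2
g(12) = mex{0,1,2} = 3
g(13) = mex{0,1,2} = 3
So g(13) = 3.

3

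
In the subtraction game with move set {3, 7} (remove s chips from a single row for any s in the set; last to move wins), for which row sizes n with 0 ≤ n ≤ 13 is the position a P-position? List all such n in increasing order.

Build the Grundy sequence with g(k) = mex{g(k−s) : s ∈ {3, 7}, s ≤ k}:
g(0) = mex{} = 0
g(1) = mex{} = 0
g(2) = mex{} = 0
g(3) = mex{0} = 1
g(4) = mex{0} = 1
g(5) = mex{0} = 1
g(6) = mex{1} = 0
g(7) = mex{0,1} = 2
g(8) = mex{0,1} = 2
g(9) = mex{0} = 1
g(10) = mex{1,2} = 0
g(11) = mex{1,2} = 0
g(12) = mex{1} = 0
g(13) = mex{0} = 1
The P-positions (g = 0) in 0..13 are 0, 1, 2, 6, 10, 11, 12.

0, 1, 2, 6, 10, 11, 12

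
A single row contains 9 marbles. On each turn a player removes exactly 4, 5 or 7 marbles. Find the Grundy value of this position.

Grundy values for subtraction set {4, 5, 7}:
k:     0  1  2  3  4  5  6  7  8  9
g(k):  0  0  0  0  1  1  1  1  2  2
So g(9) = 2.

2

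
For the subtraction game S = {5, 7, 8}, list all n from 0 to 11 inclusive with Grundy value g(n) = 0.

0, 1, 2, 3, 4

Grundy values for subtraction set {5, 7, 8}:
g(0) = mex{} = 0
g(1) = mex{} = 0
g(2) = mex{} = 0
g(3) = mex{} = 0
g(4) = mex{} = 0
g(5) = mex{0} = 1
g(6) = mex{0} = 1
g(7) = mex{0} = 1
g(8) = mex{0} = 1
g(9) = mex{0} = 1
g(10) = mex{0,1} = 2
g(11) = mex{0,1} = 2
The P-positions (g = 0) in 0..11 are 0, 1, 2, 3, 4.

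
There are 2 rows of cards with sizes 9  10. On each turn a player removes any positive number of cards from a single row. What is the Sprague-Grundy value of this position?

3

Compute the nim-sum pairwise:
9 ⊕ 10 = 3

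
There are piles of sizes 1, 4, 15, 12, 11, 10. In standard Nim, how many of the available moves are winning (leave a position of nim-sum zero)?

3

Compute the nim-sum pairwise:
1 XOR 4 = 5
5 XOR 15 = 10
10 XOR 12 = 6
6 XOR 11 = 13
13 XOR 10 = 7
The overall nim-sum is X = 7. A pile of size p has a winning move iff p XOR X < p (reduce it to p XOR X).
  1: 1 XOR 7 = 6 ≥ 1 — no move.
  4: 4 XOR 7 = 3 < 4 — winning move (to 3).
  15: 15 XOR 7 = 8 < 15 — winning move (to 8).
  12: 12 XOR 7 = 11 < 12 — winning move (to 11).
  11: 11 XOR 7 = 12 ≥ 11 — no move.
  10: 10 XOR 7 = 13 ≥ 10 — no move.
That gives 3 winning moves.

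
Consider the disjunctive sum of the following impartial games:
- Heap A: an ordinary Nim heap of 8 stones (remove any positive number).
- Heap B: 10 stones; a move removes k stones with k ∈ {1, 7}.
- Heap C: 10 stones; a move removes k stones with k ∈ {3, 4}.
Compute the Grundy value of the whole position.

9

Heap A is a plain Nim heap of size 8, so its Grundy value is 8.
Build the Grundy sequence for heap B with g(k) = mex{g(k−s) : s ∈ {1, 7}, s ≤ k}:
g(0) = mex{} = 0
g(1) = mex{0} = 1
g(2) = mex{1} = 0
g(3) = mex{0} = 1
g(4) = mex{1} = 0
g(5) = mex{0} = 1
g(6) = mex{1} = 0
g(7) = mex{0} = 1
g(8) = mex{1} = 0
g(9) = mex{0} = 1
g(10) = mex{1} = 0
So g(10) = 0.
For heap C, compute g(0), g(1), … with moves {3, 4}:
g(0) = mex{} = 0
g(1) = mex{} = 0
g(2) = mex{} = 0
g(3) = mex{0} = 1
g(4) = mex{0} = 1
g(5) = mex{0} = 1
g(6) = mex{0,1} = 2
g(7) = mex{1} = 0
g(8) = mex{1} = 0
g(9) = mex{1,2} = 0
g(10) = mex{0,2} = 1
So g(10) = 1.
By the Sprague-Grundy theorem, the Grundy value of a sum of independent games is the XOR of the component values.
Combined value = 8 ⊕ 0 ⊕ 1 = 9.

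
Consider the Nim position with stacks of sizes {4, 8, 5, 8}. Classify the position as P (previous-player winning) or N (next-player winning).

N-position

Compute the nim-sum pairwise:
4 ^ 8 = 12
12 ^ 5 = 9
9 ^ 8 = 1
The nim-sum is 1 ≠ 0, so this is an N-position: the player to move can win.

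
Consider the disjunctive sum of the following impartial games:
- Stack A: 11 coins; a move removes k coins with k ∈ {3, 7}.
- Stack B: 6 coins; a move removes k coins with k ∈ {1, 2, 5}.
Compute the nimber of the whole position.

0

Build the Grundy sequence for stack A with g(k) = mex{g(k−s) : s ∈ {3, 7}, s ≤ k}:
g(0) = mex{} = 0
g(1) = mex{} = 0
g(2) = mex{} = 0
g(3) = mex{0} = 1
g(4) = mex{0} = 1
g(5) = mex{0} = 1
g(6) = mex{1} = 0
g(7) = mex{0,1} = 2
g(8) = mex{0,1} = 2
g(9) = mex{0} = 1
g(10) = mex{1,2} = 0
g(11) = mex{1,2} = 0
So g(11) = 0.
Build the Grundy sequence for stack B with g(k) = mex{g(k−s) : s ∈ {1, 2, 5}, s ≤ k}:
k:     0  1  2  3  4  5  6
g(k):  0  1  2  0  1  2  0
So g(6) = 0.
By the Sprague-Grundy theorem, the Grundy value of a sum of independent games is the XOR of the component values.
Combined value = 0 XOR 0 = 0.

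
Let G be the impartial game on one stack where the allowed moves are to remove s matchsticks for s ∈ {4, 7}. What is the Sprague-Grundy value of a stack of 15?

1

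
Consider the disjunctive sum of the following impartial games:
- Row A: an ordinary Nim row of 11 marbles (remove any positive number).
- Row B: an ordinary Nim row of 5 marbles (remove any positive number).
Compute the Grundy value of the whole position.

14

Row A is a plain Nim row of size 11, so its Grundy value is 11.
Row B is a plain Nim row of size 5, so its Grundy value is 5.
By the Sprague-Grundy theorem, the Grundy value of a sum of independent games is the XOR of the component values.
Combined value = 11 ⊕ 5 = 14.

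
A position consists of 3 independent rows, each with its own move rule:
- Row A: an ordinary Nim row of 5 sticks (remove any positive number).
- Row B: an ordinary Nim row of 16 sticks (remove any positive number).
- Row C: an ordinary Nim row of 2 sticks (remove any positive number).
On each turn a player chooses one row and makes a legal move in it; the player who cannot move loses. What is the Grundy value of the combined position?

23

Row A is a plain Nim row of size 5, so its Grundy value is 5.
Row B is a plain Nim row of size 16, so its Grundy value is 16.
Row C is a plain Nim row of size 2, so its Grundy value is 2.
By the Sprague-Grundy theorem, the Grundy value of a sum of independent games is the XOR of the component values.
Combined value = 5 XOR 16 XOR 2 = 23.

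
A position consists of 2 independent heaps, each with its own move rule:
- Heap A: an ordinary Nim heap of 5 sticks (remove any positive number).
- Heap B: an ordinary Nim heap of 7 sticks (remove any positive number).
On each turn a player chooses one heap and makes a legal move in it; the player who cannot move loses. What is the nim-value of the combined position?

2

Heap A is a plain Nim heap of size 5, so its Grundy value is 5.
Heap B is a plain Nim heap of size 7, so its Grundy value is 7.
By the Sprague-Grundy theorem, the Grundy value of a sum of independent games is the XOR of the component values.
Combined value = 5 ⊕ 7 = 2.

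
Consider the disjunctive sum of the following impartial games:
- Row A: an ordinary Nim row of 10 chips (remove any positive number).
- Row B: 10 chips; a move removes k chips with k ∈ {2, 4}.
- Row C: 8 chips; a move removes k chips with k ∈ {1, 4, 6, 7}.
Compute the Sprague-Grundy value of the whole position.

Row A is a plain Nim row of size 10, so its Grundy value is 10.
For row B, compute g(0), g(1), … with moves {2, 4}:
g(0) = mex{} = 0
g(1) = mex{} = 0
g(2) = mex{0} = 1
g(3) = mex{0} = 1
g(4) = mex{0,1} = 2
g(5) = mex{0,1} = 2
g(6) = mex{1,2} = 0
g(7) = mex{1,2} = 0
g(8) = mex{0,2} = 1
g(9) = mex{0,2} = 1
g(10) = mex{0,1} = 2
So g(10) = 2.
Build the Grundy sequence for row C with g(k) = mex{g(k−s) : s ∈ {1, 4, 6, 7}, s ≤ k}:
k:     0  1  2  3  4  5  6  7  8
g(k):  0  1  0  1  2  0  1  2  3
So g(8) = 3.
By the Sprague-Grundy theorem, the Grundy value of a sum of independent games is the XOR of the component values.
Combined value = 10 XOR 2 XOR 3 = 11.

11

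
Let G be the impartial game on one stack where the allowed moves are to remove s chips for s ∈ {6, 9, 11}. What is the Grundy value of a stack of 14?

2

Build the Grundy sequence with g(k) = mex{g(k−s) : s ∈ {6, 9, 11}, s ≤ k}:
k:     0  1  2  3  4  5  6  7  8  9 10 11 12 13 14
g(k):  0  0  0  0  0  0  1  1  1  1  1  1  2  2  2
So g(14) = 2.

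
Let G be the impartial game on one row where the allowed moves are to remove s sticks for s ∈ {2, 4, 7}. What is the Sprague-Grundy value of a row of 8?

1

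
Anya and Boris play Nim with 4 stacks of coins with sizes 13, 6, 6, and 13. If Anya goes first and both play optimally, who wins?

Bitwise XOR of the heap sizes:
  1101  (13)
  0110  (6)
  0110  (6)
  1101  (13)
  ----
  0000  (0)
The nim-sum is 0, so this is a P-position: the player to move is in a losing position under optimal play; Anya is about to move from it and so loses — Boris wins.

Boris wins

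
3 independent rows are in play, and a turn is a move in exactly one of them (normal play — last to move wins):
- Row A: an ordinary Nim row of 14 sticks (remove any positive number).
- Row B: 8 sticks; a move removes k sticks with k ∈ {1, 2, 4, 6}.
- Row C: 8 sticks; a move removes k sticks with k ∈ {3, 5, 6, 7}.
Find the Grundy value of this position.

12

Row A is a plain Nim row of size 14, so its Grundy value is 14.
Build the Grundy sequence for row B with g(k) = mex{g(k−s) : s ∈ {1, 2, 4, 6}, s ≤ k}:
k:     0  1  2  3  4  5  6  7  8
g(k):  0  1  2  0  1  2  3  4  0
So g(8) = 0.
Build the Grundy sequence for row C with g(k) = mex{g(k−s) : s ∈ {3, 5, 6, 7}, s ≤ k}:
g(0) = mex{} = 0
g(1) = mex{} = 0
g(2) = mex{} = 0
g(3) = mex{0} = 1
g(4) = mex{0} = 1
g(5) = mex{0} = 1
g(6) = mex{0,1} = 2
g(7) = mex{0,1} = 2
g(8) = mex{0,1} = 2
So g(8) = 2.
The value of a disjunctive sum is the nim-sum of the parts.
Combined value = 14 ⊕ 0 ⊕ 2 = 12.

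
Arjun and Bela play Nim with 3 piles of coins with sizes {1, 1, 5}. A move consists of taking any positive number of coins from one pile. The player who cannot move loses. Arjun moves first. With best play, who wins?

Bitwise XOR of the heap sizes:
  001  (1)
  001  (1)
  101  (5)
  ---
  101  (5)
The nim-sum is 5 ≠ 0, so this is an N-position: the player to move can win; Arjun has a winning move.

Arjun wins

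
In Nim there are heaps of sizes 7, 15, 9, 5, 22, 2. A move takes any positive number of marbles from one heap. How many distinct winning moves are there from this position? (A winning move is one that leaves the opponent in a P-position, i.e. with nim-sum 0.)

Compute the nim-sum pairwise:
7 XOR 15 = 8
8 XOR 9 = 1
1 XOR 5 = 4
4 XOR 22 = 18
18 XOR 2 = 16
The overall nim-sum is X = 16. A heap of size p has a winning move iff p XOR X < p (reduce it to p XOR X).
  7: 7 XOR 16 = 23 ≥ 7 — no move.
  15: 15 XOR 16 = 31 ≥ 15 — no move.
  9: 9 XOR 16 = 25 ≥ 9 — no move.
  5: 5 XOR 16 = 21 ≥ 5 — no move.
  22: 22 XOR 16 = 6 < 22 — winning move (to 6).
  2: 2 XOR 16 = 18 ≥ 2 — no move.
That gives 1 winning move.

1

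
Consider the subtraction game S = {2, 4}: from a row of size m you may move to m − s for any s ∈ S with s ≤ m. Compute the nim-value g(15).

Build the Grundy sequence with g(k) = mex{g(k−s) : s ∈ {2, 4}, s ≤ k}:
k:     0  1  2  3  4  5  6  7  8  9 10 11 12 13 14 15
g(k):  0  0  1  1  2  2  0  0  1  1  2  2  0  0  1  1
So g(15) = 1.

1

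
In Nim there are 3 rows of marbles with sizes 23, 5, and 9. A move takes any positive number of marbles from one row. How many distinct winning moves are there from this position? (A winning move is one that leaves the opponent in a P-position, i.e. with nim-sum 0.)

1

Compute the nim-sum pairwise:
23 ^ 5 = 18
18 ^ 9 = 27
The overall nim-sum is X = 27. A row of size p has a winning move iff p XOR X < p (reduce it to p XOR X).
  23: 23 XOR 27 = 12 < 23 — winning move (to 12).
  5: 5 XOR 27 = 30 ≥ 5 — no move.
  9: 9 XOR 27 = 18 ≥ 9 — no move.
That gives 1 winning move.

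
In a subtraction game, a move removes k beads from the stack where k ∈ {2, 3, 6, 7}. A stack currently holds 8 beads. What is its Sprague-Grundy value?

2

Build the Grundy sequence with g(k) = mex{g(k−s) : s ∈ {2, 3, 6, 7}, s ≤ k}:
g(0) = mex{} = 0
g(1) = mex{} = 0
g(2) = mex{0} = 1
g(3) = mex{0} = 1
g(4) = mex{0,1} = 2
g(5) = mex{1} = 0
g(6) = mex{0,1,2} = 3
g(7) = mex{0,2} = 1
g(8) = mex{0,1,3} = 2
So g(8) = 2.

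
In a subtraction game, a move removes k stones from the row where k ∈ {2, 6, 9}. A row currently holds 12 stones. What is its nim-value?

0

Build the Grundy sequence with g(k) = mex{g(k−s) : s ∈ {2, 6, 9}, s ≤ k}:
g(0) = mex{} = 0
g(1) = mex{} = 0
g(2) = mex{0} = 1
g(3) = mex{0} = 1
g(4) = mex{1} = 0
g(5) = mex{1} = 0
g(6) = mex{0} = 1
g(7) = mex{0} = 1
g(8) = mex{1} = 0
g(9) = mex{0,1} = 2
g(10) = mex{0} = 1
g(11) = mex{0,1,2} = 3
g(12) = mex{1} = 0
So g(12) = 0.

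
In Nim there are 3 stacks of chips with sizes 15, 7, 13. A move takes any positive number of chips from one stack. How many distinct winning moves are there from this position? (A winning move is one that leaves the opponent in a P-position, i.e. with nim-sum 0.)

Compute the nim-sum pairwise:
15 ⊕ 7 = 8
8 ⊕ 13 = 5
The overall nim-sum is X = 5. A stack of size p has a winning move iff p XOR X < p (reduce it to p XOR X).
  15: 15 XOR 5 = 10 < 15 — winning move (to 10).
  7: 7 XOR 5 = 2 < 7 — winning move (to 2).
  13: 13 XOR 5 = 8 < 13 — winning move (to 8).
That gives 3 winning moves.

3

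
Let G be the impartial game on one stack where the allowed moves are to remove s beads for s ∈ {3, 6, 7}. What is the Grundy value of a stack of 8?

Build the Grundy sequence with g(k) = mex{g(k−s) : s ∈ {3, 6, 7}, s ≤ k}:
k:     0  1  2  3  4  5  6  7  8
g(k):  0  0  0  1  1  1  2  2  2
So g(8) = 2.

2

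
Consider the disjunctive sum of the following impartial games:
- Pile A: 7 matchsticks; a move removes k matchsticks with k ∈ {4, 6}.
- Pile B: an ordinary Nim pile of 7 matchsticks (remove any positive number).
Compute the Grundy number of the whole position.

Grundy values for pile A (subtraction set {4, 6}):
g(0) = mex{} = 0
g(1) = mex{} = 0
g(2) = mex{} = 0
g(3) = mex{} = 0
g(4) = mex{0} = 1
g(5) = mex{0} = 1
g(6) = mex{0} = 1
g(7) = mex{0} = 1
So g(7) = 1.
Pile B is a plain Nim pile of size 7, so its Grundy value is 7.
By the Sprague-Grundy theorem, the Grundy value of a sum of independent games is the XOR of the component values.
Combined value = 1 ⊕ 7 = 6.

6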